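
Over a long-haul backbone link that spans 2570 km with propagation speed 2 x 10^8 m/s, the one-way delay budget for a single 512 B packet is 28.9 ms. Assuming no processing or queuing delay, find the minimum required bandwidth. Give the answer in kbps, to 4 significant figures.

L = 4096 bits.
Propagation delay = 2570000 / 200000000 = 12.85 ms.
Transmission budget = 28.9 − 12.85 = 16.05 ms.
R ≥ L / t_tx = 4096 bits / 0.01605 s = 255.2 kbps.

255.2 kbps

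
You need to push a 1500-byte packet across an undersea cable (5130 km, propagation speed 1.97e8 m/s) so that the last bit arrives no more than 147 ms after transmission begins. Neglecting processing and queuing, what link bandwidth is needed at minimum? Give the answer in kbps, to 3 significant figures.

L = 12000 bits.
Propagation delay = 5130000 / 197000000 = 26.0406 ms.
Transmission budget = 147 − 26.0406 = 120.959 ms.
R ≥ L / t_tx = 12000 bits / 0.120959 s = 99.2 kbps.

99.2 kbps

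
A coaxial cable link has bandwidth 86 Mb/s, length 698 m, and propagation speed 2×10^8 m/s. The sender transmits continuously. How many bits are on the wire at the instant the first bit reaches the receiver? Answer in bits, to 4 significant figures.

300.1 bits

Propagation delay = 698 / 200000000 = 3.49e-06 s.
BDP = R × t_prop = 86000000 × 3.49e-06 = 300.14 bits.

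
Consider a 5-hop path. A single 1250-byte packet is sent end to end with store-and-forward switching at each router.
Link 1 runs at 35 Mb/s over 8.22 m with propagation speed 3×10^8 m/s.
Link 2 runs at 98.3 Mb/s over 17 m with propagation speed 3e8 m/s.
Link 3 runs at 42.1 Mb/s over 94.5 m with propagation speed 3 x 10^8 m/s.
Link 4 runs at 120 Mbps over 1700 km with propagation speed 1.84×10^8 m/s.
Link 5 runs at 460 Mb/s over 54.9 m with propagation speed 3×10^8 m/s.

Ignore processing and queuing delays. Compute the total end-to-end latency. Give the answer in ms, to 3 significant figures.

L = 1250 × 8 = 10000 bits.
Transmission delays (L/R per hop): 0.285714, 0.101729, 0.23753, 0.0833333, 0.0217391 ms; sum = 0.730046 ms.
Propagation delays (d/s per hop): 2.74e-05, 5.66667e-05, 0.000315, 9.23913, 0.000183 ms; sum = 9.23971 ms.
End-to-end = 9.97 ms.

9.97 ms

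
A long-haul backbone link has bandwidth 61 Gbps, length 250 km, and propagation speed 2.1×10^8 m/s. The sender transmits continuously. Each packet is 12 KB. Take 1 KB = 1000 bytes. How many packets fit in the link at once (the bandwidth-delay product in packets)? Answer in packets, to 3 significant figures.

756 packets

Propagation delay = 250000 / 210000000 = 0.00119048 s.
BDP = R × t_prop = 61000000000 × 0.00119048 = 72619000 bits.
In packets of 96000 bits: 756 packets.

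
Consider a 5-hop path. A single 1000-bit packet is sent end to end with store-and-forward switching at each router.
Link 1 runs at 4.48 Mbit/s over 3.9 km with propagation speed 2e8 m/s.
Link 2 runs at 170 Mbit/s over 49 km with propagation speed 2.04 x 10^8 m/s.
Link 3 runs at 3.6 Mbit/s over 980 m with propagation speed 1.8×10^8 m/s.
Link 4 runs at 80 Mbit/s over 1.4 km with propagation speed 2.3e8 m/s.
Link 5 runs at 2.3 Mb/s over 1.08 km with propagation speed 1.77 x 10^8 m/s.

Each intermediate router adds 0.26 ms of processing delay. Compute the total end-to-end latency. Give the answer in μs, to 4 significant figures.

Transmission delays (L/R per hop): 223.214, 5.88235, 277.778, 12.5, 434.783 μs; sum = 954.157 μs.
Propagation delays (d/s per hop): 19.5, 240.196, 5.44444, 6.08696, 6.10169 μs; sum = 277.329 μs.
Processing at 4 router(s): 4 × 0.26 ms = 1040 μs.
End-to-end = 2271 μs.

2271 μs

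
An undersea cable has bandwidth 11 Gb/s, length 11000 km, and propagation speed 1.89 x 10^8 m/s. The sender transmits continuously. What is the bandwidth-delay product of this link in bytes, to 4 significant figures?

80030000 bytes

Propagation delay = 11000000 / 189000000 = 0.0582011 s.
BDP = R × t_prop = 11000000000 × 0.0582011 = 640212000 bits.
In bytes: 640212000/8 = 80030000 bytes.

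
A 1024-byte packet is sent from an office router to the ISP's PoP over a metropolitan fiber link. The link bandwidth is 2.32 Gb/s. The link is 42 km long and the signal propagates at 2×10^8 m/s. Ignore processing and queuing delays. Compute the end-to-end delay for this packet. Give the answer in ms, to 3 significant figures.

0.214 ms

L = 1024 × 8 = 8192 bits.
Transmission delay = L/R = 8192 / 2320000000 = 0.00353103 ms.
Propagation delay = d/s = 42000 m / 200000000 m/s = 0.21 ms.
Total = 0.214 ms.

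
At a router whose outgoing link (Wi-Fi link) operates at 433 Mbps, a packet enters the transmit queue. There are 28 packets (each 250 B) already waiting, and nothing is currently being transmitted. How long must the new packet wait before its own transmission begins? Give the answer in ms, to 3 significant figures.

Each queued packet: L/R = 2000/433000000 = 0.00461894 ms.
28 queued → 0.12933 ms.
Queuing delay = 0.129 ms.

0.129 ms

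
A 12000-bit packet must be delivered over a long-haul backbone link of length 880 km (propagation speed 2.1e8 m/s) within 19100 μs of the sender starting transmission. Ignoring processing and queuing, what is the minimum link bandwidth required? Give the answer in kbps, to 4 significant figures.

Propagation delay = 880000 / 210000000 = 4190.48 μs.
Transmission budget = 19100 − 4190.48 = 14909.5 μs.
R ≥ L / t_tx = 12000 bits / 0.0149095 s = 804.9 kbps.

804.9 kbps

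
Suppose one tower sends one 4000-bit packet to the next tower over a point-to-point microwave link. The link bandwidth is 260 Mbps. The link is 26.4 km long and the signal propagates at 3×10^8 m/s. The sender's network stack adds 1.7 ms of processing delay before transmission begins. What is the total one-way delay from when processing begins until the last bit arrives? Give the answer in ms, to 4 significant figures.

1.803 ms

Transmission delay = L/R = 4000 / 260000000 = 0.0153846 ms.
Propagation delay = d/s = 26400 m / 300000000 m/s = 0.088 ms.
Plus processing delay 1.7 ms = 1.7 ms.
Total = 1.803 ms.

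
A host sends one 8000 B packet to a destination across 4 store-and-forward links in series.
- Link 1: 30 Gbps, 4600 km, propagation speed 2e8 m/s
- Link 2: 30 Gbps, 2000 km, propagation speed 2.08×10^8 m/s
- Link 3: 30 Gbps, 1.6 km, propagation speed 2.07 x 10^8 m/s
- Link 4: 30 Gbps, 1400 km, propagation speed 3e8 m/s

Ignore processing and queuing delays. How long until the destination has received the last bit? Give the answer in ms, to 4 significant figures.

37.30 ms

L = 8000 × 8 = 64000 bits.
Transmission delay per hop = L/R = 64000/30000000000 = 0.00213333 ms; 4 hops → 0.00853333 ms.
Propagation delays (d/s per hop): 23, 9.61538, 0.00772947, 4.66667 ms; sum = 37.2898 ms.
End-to-end = 37.30 ms.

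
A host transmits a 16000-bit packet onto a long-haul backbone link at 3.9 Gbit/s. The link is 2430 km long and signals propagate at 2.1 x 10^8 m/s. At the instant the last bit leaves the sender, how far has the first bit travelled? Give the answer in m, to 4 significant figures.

t_tx = L/R = 16000/3900000000 = 4.10256e-06 s.
Distance = s × t_tx = 210000000 × 4.10256e-06 = 861.5 m.

861.5 m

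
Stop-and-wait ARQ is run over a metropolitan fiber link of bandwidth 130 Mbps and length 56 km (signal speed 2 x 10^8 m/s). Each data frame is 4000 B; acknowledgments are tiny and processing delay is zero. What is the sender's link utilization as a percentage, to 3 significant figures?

30.5 %

t_tx = L/R = 32000/130000000 = 0.000246154 s.
t_prop = 56000/200000000 = 0.00028 s; RTT = 0.00056 s.
Cycle = t_tx + RTT = 0.000806154 s.
Utilization = t_tx / cycle = 0.000246154/0.000806154 = 30.5 %.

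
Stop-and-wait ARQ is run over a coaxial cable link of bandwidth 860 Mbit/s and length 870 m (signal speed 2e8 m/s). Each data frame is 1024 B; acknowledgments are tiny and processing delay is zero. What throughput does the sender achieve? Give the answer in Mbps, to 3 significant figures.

t_tx = L/R = 8192/860000000 = 9.52558e-06 s.
t_prop = 870/200000000 = 4.35e-06 s; RTT = 8.7e-06 s.
Cycle = t_tx + RTT = 1.82256e-05 s.
Throughput = L / cycle = 8192 / 1.82256e-05 = 449 Mbps.

449 Mbps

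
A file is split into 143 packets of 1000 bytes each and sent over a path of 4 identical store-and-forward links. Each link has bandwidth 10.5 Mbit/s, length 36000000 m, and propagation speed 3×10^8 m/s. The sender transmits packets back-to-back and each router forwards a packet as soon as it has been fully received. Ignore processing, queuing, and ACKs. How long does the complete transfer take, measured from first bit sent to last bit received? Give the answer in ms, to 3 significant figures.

591 ms

Per-hop transmission t_tx = L/R = 8000/10500000 = 0.761905 ms.
Per-hop propagation t_prop = 36000000/300000000 = 120 ms.
Pipeline fill: first packet needs 4·t_tx to clear all hops; remaining 142 packets each add one t_tx.
Total = (4+143-1)·t_tx + 4·t_prop = 146·0.761905 + 4·120 = 591 ms.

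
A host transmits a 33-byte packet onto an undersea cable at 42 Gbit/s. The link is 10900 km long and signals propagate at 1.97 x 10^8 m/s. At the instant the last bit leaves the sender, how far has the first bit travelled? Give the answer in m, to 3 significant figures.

t_tx = L/R = 264/42000000000 = 6.28571e-09 s.
Distance = s × t_tx = 197000000 × 6.28571e-09 = 1.24 m.

1.24 m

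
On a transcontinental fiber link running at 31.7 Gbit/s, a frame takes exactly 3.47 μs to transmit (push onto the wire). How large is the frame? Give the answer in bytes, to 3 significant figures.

13700 bytes

L = R × t_tx = 31700000000 b/s × 3.47e-06 s = 109999 bits.
In bytes: 109999 / 8 = 13700 bytes.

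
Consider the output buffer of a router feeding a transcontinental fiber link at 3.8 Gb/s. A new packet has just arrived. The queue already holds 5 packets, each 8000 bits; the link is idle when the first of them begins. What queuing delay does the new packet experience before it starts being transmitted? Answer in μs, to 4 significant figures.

10.53 μs

Each queued packet: L/R = 8000/3800000000 = 2.10526 μs.
5 queued → 10.5263 μs.
Queuing delay = 10.53 μs.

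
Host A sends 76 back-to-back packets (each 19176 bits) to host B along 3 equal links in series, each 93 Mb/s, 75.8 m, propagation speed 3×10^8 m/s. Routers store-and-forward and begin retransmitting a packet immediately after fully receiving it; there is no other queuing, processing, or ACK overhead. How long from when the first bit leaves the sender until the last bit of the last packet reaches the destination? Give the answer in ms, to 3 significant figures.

16.1 ms

Per-hop transmission t_tx = L/R = 19176/93000000 = 0.206194 ms.
Per-hop propagation t_prop = 75.8/300000000 = 0.000252667 ms.
Pipeline fill: first packet needs 3·t_tx to clear all hops; remaining 75 packets each add one t_tx.
Total = (3+76-1)·t_tx + 3·t_prop = 78·0.206194 + 3·0.000252667 = 16.1 ms.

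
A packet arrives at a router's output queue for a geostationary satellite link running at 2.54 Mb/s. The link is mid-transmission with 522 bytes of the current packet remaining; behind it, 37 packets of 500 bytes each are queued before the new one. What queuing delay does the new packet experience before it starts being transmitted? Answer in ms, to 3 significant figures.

59.9 ms

Each queued packet: L/R = 4000/2540000 = 1.5748 ms.
37 queued → 58.2677 ms.
Plus remaining 4176 bits of current packet: 1.64409 ms.
Queuing delay = 59.9 ms.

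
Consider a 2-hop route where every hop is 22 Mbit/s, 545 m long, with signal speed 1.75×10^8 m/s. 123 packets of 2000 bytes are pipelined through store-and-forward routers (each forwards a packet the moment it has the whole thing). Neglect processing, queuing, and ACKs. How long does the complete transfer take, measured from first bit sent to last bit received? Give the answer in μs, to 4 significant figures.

90190 μs

Per-hop transmission t_tx = L/R = 16000/22000000 = 727.273 μs.
Per-hop propagation t_prop = 545/175000000 = 3.11429 μs.
Pipeline fill: first packet needs 2·t_tx to clear all hops; remaining 122 packets each add one t_tx.
Total = (2+123-1)·t_tx + 2·t_prop = 124·727.273 + 2·3.11429 = 90190 μs.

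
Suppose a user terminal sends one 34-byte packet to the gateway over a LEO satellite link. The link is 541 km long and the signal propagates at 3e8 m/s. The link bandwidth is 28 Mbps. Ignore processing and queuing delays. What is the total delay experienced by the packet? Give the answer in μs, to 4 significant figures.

L = 34 × 8 = 272 bits.
Transmission delay = L/R = 272 / 28000000 = 9.71429 μs.
Propagation delay = d/s = 541000 m / 300000000 m/s = 1803.33 μs.
Total = 1813 μs.

1813 μs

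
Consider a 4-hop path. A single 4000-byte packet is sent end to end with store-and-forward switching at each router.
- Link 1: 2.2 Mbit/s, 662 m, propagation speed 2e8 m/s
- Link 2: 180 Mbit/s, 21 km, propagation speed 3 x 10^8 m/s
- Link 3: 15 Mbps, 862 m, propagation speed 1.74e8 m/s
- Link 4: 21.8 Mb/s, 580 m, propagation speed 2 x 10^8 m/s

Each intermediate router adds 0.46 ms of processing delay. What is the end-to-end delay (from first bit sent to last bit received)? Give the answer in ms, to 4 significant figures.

19.79 ms

L = 4000 × 8 = 32000 bits.
Transmission delays (L/R per hop): 14.5455, 0.177778, 2.13333, 1.46789 ms; sum = 18.3245 ms.
Propagation delays (d/s per hop): 0.00331, 0.07, 0.00495402, 0.0029 ms; sum = 0.081164 ms.
Processing at 3 router(s): 3 × 0.46 ms = 1.38 ms.
End-to-end = 19.79 ms.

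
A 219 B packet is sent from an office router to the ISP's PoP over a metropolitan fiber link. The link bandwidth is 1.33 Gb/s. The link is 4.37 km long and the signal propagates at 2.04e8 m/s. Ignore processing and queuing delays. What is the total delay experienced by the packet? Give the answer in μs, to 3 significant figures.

22.7 μs

L = 219 × 8 = 1752 bits.
Transmission delay = L/R = 1752 / 1330000000 = 1.31729 μs.
Propagation delay = d/s = 4370 m / 204000000 m/s = 21.4216 μs.
Total = 22.7 μs.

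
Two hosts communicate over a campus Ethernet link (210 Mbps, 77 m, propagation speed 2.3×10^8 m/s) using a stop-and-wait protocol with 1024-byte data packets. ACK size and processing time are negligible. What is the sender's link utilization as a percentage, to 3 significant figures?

t_tx = L/R = 8192/210000000 = 3.90095e-05 s.
t_prop = 77/2.3e+08 = 3.34783e-07 s; RTT = 6.69565e-07 s.
Cycle = t_tx + RTT = 3.96791e-05 s.
Utilization = t_tx / cycle = 3.90095e-05/3.96791e-05 = 98.3 %.

98.3 %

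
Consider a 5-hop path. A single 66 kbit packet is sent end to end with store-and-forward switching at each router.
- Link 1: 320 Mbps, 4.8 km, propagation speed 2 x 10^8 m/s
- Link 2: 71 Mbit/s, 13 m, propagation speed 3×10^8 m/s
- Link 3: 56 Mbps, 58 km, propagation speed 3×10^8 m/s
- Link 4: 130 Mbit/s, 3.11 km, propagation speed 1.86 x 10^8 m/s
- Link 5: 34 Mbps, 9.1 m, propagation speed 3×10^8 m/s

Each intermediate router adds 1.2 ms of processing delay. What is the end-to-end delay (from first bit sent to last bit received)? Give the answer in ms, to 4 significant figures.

L = 66000 bits.
Transmission delays (L/R per hop): 0.20625, 0.929577, 1.17857, 0.507692, 1.94118 ms; sum = 4.76327 ms.
Propagation delays (d/s per hop): 0.024, 4.33333e-05, 0.193333, 0.0167204, 3.03333e-05 ms; sum = 0.234127 ms.
Processing at 4 router(s): 4 × 1.2 ms = 4.8 ms.
End-to-end = 9.797 ms.

9.797 ms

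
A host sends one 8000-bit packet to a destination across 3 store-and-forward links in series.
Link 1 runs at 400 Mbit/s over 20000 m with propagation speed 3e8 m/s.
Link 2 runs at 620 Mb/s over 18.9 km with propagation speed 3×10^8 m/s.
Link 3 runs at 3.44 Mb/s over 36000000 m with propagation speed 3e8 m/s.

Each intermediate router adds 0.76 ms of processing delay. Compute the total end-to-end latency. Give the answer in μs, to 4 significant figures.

124000 μs

Transmission delays (L/R per hop): 20, 12.9032, 2325.58 μs; sum = 2358.48 μs.
Propagation delays (d/s per hop): 66.6667, 63, 120000 μs; sum = 120130 μs.
Processing at 2 router(s): 2 × 0.76 ms = 1520 μs.
End-to-end = 124000 μs.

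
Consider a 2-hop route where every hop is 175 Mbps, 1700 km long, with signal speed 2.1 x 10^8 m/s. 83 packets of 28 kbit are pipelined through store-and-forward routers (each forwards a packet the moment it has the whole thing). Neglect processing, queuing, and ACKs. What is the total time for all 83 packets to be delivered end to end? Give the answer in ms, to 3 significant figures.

29.6 ms

Per-hop transmission t_tx = L/R = 28000/175000000 = 0.16 ms.
Per-hop propagation t_prop = 1700000/210000000 = 8.09524 ms.
Pipeline fill: first packet needs 2·t_tx to clear all hops; remaining 82 packets each add one t_tx.
Total = (2+83-1)·t_tx + 2·t_prop = 84·0.16 + 2·8.09524 = 29.6 ms.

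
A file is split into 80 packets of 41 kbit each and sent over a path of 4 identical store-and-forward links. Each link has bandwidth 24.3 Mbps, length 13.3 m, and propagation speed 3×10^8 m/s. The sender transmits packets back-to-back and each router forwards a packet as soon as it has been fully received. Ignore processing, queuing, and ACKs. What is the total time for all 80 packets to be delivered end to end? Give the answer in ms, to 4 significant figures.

140.0 ms

Per-hop transmission t_tx = L/R = 41000/24300000 = 1.68724 ms.
Per-hop propagation t_prop = 13.3/300000000 = 4.43333e-05 ms.
Pipeline fill: first packet needs 4·t_tx to clear all hops; remaining 79 packets each add one t_tx.
Total = (4+80-1)·t_tx + 4·t_prop = 83·1.68724 + 4·4.43333e-05 = 140.0 ms.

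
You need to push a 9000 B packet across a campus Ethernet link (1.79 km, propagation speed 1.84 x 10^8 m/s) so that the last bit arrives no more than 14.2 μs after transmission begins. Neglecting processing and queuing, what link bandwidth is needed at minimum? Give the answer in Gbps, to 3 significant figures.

L = 72000 bits.
Propagation delay = 1790 / 184000000 = 9.72826 μs.
Transmission budget = 14.2 − 9.72826 = 4.47174 μs.
R ≥ L / t_tx = 72000 bits / 4.47174e-06 s = 16.1 Gbps.

16.1 Gbps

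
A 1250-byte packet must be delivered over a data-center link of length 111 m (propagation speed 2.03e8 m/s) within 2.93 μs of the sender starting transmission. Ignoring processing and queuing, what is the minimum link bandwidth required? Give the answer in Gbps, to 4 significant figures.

4.196 Gbps

L = 10000 bits.
Propagation delay = 111 / 2.03e+08 = 0.546798 μs.
Transmission budget = 2.93 − 0.546798 = 2.3832 μs.
R ≥ L / t_tx = 10000 bits / 2.3832e-06 s = 4.196 Gbps.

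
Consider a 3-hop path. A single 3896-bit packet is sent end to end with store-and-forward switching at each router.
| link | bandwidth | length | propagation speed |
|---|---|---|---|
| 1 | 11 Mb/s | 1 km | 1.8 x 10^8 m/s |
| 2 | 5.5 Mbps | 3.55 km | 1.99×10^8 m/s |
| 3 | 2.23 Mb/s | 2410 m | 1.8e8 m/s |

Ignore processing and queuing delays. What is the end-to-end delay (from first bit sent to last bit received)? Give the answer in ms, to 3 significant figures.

2.85 ms

Transmission delays (L/R per hop): 0.354182, 0.708364, 1.74709 ms; sum = 2.80963 ms.
Propagation delays (d/s per hop): 0.00555556, 0.0178392, 0.0133889 ms; sum = 0.0367836 ms.
End-to-end = 2.85 ms.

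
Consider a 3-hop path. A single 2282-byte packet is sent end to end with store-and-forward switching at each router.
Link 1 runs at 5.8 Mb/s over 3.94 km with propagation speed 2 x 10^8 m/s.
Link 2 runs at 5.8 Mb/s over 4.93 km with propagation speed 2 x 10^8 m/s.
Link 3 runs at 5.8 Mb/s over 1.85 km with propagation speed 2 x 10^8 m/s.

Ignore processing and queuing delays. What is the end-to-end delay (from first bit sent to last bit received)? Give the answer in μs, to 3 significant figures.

L = 2282 × 8 = 18256 bits.
Transmission delay per hop = L/R = 18256/5800000 = 3147.59 μs; 3 hops → 9442.76 μs.
Propagation delays (d/s per hop): 19.7, 24.65, 9.25 μs; sum = 53.6 μs.
End-to-end = 9500 μs.

9500 μs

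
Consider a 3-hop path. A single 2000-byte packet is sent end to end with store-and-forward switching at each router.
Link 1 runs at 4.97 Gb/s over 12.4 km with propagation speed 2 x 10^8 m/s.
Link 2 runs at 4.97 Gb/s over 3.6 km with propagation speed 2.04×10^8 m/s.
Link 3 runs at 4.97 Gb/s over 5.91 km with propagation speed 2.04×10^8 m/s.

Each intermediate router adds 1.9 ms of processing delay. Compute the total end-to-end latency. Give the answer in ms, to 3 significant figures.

3.92 ms

L = 2000 × 8 = 16000 bits.
Transmission delay per hop = L/R = 16000/4970000000 = 0.00321932 ms; 3 hops → 0.00965795 ms.
Propagation delays (d/s per hop): 0.062, 0.0176471, 0.0289706 ms; sum = 0.108618 ms.
Processing at 2 router(s): 2 × 1.9 ms = 3.8 ms.
End-to-end = 3.92 ms.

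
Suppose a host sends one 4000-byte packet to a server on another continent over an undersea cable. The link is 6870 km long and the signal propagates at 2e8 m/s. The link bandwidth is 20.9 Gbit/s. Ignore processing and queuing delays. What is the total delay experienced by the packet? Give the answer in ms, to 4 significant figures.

34.35 ms

L = 4000 × 8 = 32000 bits.
Transmission delay = L/R = 32000 / 20900000000 = 0.0015311 ms.
Propagation delay = d/s = 6870000 m / 200000000 m/s = 34.35 ms.
Total = 34.35 ms.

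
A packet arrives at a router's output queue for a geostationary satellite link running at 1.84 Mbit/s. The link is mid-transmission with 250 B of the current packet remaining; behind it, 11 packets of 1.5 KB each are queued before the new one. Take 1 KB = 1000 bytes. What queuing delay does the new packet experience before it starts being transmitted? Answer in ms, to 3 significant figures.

72.8 ms

Each queued packet: L/R = 12000/1840000 = 6.52174 ms.
11 queued → 71.7391 ms.
Plus remaining 2000 bits of current packet: 1.08696 ms.
Queuing delay = 72.8 ms.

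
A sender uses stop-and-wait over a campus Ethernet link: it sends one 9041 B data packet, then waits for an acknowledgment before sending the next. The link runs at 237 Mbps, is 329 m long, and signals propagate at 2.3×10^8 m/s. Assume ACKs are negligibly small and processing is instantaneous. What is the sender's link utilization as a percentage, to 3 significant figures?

99.1 %

t_tx = L/R = 72328/237000000 = 0.000305181 s.
t_prop = 329/2.3e+08 = 1.43043e-06 s; RTT = 2.86087e-06 s.
Cycle = t_tx + RTT = 0.000308042 s.
Utilization = t_tx / cycle = 0.000305181/0.000308042 = 99.1 %.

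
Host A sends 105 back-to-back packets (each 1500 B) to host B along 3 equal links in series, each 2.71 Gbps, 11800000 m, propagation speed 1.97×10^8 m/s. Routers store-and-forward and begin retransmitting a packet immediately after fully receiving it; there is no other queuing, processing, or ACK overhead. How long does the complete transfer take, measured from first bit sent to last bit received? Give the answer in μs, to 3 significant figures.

Per-hop transmission t_tx = L/R = 12000/2710000000 = 4.42804 μs.
Per-hop propagation t_prop = 11800000/197000000 = 59898.5 μs.
Pipeline fill: first packet needs 3·t_tx to clear all hops; remaining 104 packets each add one t_tx.
Total = (3+105-1)·t_tx + 3·t_prop = 107·4.42804 + 3·59898.5 = 180000 μs.

180000 μs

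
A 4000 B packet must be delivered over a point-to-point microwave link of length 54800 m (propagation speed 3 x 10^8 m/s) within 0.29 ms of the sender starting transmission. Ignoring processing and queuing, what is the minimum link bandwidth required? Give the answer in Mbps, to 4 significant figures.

298.1 Mbps

L = 32000 bits.
Propagation delay = 54800 / 300000000 = 0.182667 ms.
Transmission budget = 0.29 − 0.182667 = 0.107333 ms.
R ≥ L / t_tx = 32000 bits / 0.000107333 s = 298.1 Mbps.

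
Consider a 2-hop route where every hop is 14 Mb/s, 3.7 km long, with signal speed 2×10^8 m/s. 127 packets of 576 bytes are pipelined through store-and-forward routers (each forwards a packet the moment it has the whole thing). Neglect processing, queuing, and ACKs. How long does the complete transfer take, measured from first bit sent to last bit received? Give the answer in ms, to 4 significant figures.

42.17 ms

Per-hop transmission t_tx = L/R = 4608/14000000 = 0.329143 ms.
Per-hop propagation t_prop = 3700/200000000 = 0.0185 ms.
Pipeline fill: first packet needs 2·t_tx to clear all hops; remaining 126 packets each add one t_tx.
Total = (2+127-1)·t_tx + 2·t_prop = 128·0.329143 + 2·0.0185 = 42.17 ms.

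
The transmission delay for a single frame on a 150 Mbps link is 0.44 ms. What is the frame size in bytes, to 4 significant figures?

8250 bytes

L = R × t_tx = 150000000 b/s × 0.00044 s = 66000 bits.
In bytes: 66000 / 8 = 8250 bytes.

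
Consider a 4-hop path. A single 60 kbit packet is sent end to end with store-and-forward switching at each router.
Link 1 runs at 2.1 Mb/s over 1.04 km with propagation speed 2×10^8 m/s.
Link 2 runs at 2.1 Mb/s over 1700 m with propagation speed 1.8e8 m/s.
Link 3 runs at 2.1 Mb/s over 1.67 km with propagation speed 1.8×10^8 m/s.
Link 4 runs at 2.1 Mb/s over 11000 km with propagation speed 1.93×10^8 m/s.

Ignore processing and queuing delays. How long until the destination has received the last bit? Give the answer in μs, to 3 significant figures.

171000 μs

L = 60000 bits.
Transmission delay per hop = L/R = 60000/2100000 = 28571.4 μs; 4 hops → 114286 μs.
Propagation delays (d/s per hop): 5.2, 9.44444, 9.27778, 56994.8 μs; sum = 57018.7 μs.
End-to-end = 171000 μs.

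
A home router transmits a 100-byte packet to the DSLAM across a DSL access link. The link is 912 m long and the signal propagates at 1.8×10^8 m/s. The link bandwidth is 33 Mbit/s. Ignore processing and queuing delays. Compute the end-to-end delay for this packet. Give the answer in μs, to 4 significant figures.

L = 100 × 8 = 800 bits.
Transmission delay = L/R = 800 / 33000000 = 24.2424 μs.
Propagation delay = d/s = 912 m / 180000000 m/s = 5.06667 μs.
Total = 29.31 μs.

29.31 μs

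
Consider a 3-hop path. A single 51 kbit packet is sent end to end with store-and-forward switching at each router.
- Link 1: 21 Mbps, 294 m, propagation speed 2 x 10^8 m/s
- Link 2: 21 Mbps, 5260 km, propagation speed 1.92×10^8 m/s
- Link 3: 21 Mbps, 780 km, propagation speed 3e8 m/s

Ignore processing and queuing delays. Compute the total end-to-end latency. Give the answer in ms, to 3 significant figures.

37.3 ms

L = 51000 bits.
Transmission delay per hop = L/R = 51000/21000000 = 2.42857 ms; 3 hops → 7.28571 ms.
Propagation delays (d/s per hop): 0.00147, 27.3958, 2.6 ms; sum = 29.9973 ms.
End-to-end = 37.3 ms.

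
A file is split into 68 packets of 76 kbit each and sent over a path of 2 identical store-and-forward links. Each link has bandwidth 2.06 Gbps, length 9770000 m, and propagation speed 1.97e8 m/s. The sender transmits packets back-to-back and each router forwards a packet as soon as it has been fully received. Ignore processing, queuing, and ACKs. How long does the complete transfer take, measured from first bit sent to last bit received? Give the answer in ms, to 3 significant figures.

102 ms

Per-hop transmission t_tx = L/R = 76000/2060000000 = 0.0368932 ms.
Per-hop propagation t_prop = 9770000/197000000 = 49.5939 ms.
Pipeline fill: first packet needs 2·t_tx to clear all hops; remaining 67 packets each add one t_tx.
Total = (2+68-1)·t_tx + 2·t_prop = 69·0.0368932 + 2·49.5939 = 102 ms.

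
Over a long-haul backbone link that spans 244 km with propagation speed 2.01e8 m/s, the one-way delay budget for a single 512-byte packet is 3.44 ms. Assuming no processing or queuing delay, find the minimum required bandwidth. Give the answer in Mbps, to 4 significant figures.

L = 4096 bits.
Propagation delay = 244000 / 2.01e+08 = 1.21393 ms.
Transmission budget = 3.44 − 1.21393 = 2.22607 ms.
R ≥ L / t_tx = 4096 bits / 0.00222607 s = 1.840 Mbps.

1.840 Mbps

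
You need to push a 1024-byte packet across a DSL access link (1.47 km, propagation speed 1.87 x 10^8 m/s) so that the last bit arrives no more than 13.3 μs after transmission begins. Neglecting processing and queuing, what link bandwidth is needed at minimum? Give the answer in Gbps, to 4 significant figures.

L = 8192 bits.
Propagation delay = 1470 / 187000000 = 7.86096 μs.
Transmission budget = 13.3 − 7.86096 = 5.43904 μs.
R ≥ L / t_tx = 8192 bits / 5.43904e-06 s = 1.506 Gbps.

1.506 Gbps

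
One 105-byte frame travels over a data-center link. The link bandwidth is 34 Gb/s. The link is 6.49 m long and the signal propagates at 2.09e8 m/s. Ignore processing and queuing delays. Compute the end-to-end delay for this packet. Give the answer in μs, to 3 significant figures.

0.0558 μs

L = 105 × 8 = 840 bits.
Transmission delay = L/R = 840 / 34000000000 = 0.0247059 μs.
Propagation delay = d/s = 6.49 m / 209000000 m/s = 0.0310526 μs.
Total = 0.0558 μs.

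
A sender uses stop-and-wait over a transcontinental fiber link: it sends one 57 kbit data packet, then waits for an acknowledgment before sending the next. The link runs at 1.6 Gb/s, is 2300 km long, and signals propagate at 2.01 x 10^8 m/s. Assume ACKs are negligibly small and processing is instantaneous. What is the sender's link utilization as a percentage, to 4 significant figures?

t_tx = L/R = 57000/1600000000 = 3.5625e-05 s.
t_prop = 2300000/2.01e+08 = 0.0114428 s; RTT = 0.0228856 s.
Cycle = t_tx + RTT = 0.0229212 s.
Utilization = t_tx / cycle = 3.5625e-05/0.0229212 = 0.1554 %.

0.1554 %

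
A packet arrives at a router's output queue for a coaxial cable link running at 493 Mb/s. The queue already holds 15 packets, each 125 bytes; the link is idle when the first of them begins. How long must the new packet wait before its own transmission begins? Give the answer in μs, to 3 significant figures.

30.4 μs

Each queued packet: L/R = 1000/493000000 = 2.0284 μs.
15 queued → 30.426 μs.
Queuing delay = 30.4 μs.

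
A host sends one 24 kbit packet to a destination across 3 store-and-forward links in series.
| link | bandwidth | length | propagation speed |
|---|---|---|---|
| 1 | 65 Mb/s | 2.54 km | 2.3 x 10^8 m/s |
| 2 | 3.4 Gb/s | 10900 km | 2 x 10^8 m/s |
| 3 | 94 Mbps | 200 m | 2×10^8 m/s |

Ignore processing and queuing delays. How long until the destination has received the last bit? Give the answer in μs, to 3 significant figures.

55100 μs

L = 24000 bits.
Transmission delays (L/R per hop): 369.231, 7.05882, 255.319 μs; sum = 631.609 μs.
Propagation delays (d/s per hop): 11.0435, 54500, 1 μs; sum = 54512 μs.
End-to-end = 55100 μs.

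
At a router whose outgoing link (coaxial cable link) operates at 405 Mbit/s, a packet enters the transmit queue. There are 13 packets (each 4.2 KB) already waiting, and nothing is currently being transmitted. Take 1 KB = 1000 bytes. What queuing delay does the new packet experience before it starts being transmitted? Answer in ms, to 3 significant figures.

1.08 ms

Each queued packet: L/R = 33600/405000000 = 0.082963 ms.
13 queued → 1.07852 ms.
Queuing delay = 1.08 ms.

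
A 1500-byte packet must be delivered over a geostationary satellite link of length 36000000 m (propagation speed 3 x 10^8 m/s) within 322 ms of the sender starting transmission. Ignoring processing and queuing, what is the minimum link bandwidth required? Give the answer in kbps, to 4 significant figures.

L = 12000 bits.
Propagation delay = 36000000 / 300000000 = 120 ms.
Transmission budget = 322 − 120 = 202 ms.
R ≥ L / t_tx = 12000 bits / 0.202 s = 59.41 kbps.

59.41 kbps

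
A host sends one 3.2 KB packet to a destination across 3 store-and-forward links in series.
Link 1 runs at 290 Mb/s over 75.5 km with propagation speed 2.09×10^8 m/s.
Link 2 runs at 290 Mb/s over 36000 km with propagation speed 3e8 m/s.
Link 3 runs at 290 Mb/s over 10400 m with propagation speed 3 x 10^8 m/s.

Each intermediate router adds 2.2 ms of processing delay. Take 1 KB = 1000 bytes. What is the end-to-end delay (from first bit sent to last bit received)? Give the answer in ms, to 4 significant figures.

125.1 ms

L = 25600 bits.
Transmission delay per hop = L/R = 25600/290000000 = 0.0882759 ms; 3 hops → 0.264828 ms.
Propagation delays (d/s per hop): 0.361244, 120, 0.0346667 ms; sum = 120.396 ms.
Processing at 2 router(s): 2 × 2.2 ms = 4.4 ms.
End-to-end = 125.1 ms.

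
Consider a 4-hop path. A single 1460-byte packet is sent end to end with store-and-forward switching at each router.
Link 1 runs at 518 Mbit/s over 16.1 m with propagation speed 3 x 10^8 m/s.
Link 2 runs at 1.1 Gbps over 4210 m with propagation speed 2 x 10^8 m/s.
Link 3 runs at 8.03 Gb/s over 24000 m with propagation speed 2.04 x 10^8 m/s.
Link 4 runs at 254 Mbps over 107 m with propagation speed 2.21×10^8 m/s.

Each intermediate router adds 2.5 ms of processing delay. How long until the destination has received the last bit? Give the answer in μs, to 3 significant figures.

L = 1460 × 8 = 11680 bits.
Transmission delays (L/R per hop): 22.5483, 10.6182, 1.45455, 45.9843 μs; sum = 80.6052 μs.
Propagation delays (d/s per hop): 0.0536667, 21.05, 117.647, 0.484163 μs; sum = 139.235 μs.
Processing at 3 router(s): 3 × 2.5 ms = 7500 μs.
End-to-end = 7720 μs.

7720 μs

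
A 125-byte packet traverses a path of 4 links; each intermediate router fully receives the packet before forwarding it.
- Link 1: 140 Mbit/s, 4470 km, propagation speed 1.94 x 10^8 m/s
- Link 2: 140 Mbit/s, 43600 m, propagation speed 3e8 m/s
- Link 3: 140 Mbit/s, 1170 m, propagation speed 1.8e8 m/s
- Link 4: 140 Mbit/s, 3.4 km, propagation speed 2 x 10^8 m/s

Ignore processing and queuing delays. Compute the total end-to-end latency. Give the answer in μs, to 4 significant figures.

L = 125 × 8 = 1000 bits.
Transmission delay per hop = L/R = 1000/140000000 = 7.14286 μs; 4 hops → 28.5714 μs.
Propagation delays (d/s per hop): 23041.2, 145.333, 6.5, 17 μs; sum = 23210.1 μs.
End-to-end = 23240 μs.

23240 μs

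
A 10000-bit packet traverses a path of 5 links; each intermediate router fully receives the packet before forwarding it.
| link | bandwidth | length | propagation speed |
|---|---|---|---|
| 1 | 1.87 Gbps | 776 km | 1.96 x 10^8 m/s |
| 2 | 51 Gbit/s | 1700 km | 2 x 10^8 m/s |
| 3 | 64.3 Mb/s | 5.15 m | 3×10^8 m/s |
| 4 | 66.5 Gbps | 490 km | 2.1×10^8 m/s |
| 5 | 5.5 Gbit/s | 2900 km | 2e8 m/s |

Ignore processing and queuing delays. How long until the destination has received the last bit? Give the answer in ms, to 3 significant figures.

Transmission delays (L/R per hop): 0.00534759, 0.000196078, 0.155521, 0.000150376, 0.00181818 ms; sum = 0.163033 ms.
Propagation delays (d/s per hop): 3.95918, 8.5, 1.71667e-05, 2.33333, 14.5 ms; sum = 29.2925 ms.
End-to-end = 29.5 ms.

29.5 ms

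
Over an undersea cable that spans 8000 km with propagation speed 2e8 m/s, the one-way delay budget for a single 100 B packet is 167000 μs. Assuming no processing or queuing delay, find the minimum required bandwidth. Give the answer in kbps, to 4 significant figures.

6.299 kbps

L = 800 bits.
Propagation delay = 8000000 / 200000000 = 40000 μs.
Transmission budget = 167000 − 40000 = 127000 μs.
R ≥ L / t_tx = 800 bits / 0.127 s = 6.299 kbps.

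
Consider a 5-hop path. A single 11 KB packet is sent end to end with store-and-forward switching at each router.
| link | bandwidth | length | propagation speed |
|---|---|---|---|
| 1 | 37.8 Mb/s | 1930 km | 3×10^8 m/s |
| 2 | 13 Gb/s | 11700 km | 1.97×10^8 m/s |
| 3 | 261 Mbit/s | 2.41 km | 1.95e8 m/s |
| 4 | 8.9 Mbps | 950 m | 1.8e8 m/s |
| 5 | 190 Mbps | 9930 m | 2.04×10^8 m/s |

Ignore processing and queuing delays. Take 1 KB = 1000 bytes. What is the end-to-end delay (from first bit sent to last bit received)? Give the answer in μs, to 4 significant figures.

78910 μs

L = 88000 bits.
Transmission delays (L/R per hop): 2328.04, 6.76923, 337.165, 9887.64, 463.158 μs; sum = 13022.8 μs.
Propagation delays (d/s per hop): 6433.33, 59390.9, 12.359, 5.27778, 48.6765 μs; sum = 65890.5 μs.
End-to-end = 78910 μs.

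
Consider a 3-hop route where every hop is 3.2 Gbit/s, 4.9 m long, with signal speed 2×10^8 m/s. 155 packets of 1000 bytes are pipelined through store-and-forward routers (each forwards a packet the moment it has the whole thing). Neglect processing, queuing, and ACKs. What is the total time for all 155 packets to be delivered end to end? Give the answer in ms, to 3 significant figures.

Per-hop transmission t_tx = L/R = 8000/3200000000 = 0.0025 ms.
Per-hop propagation t_prop = 4.9/200000000 = 2.45e-05 ms.
Pipeline fill: first packet needs 3·t_tx to clear all hops; remaining 154 packets each add one t_tx.
Total = (3+155-1)·t_tx + 3·t_prop = 157·0.0025 + 3·2.45e-05 = 0.393 ms.

0.393 ms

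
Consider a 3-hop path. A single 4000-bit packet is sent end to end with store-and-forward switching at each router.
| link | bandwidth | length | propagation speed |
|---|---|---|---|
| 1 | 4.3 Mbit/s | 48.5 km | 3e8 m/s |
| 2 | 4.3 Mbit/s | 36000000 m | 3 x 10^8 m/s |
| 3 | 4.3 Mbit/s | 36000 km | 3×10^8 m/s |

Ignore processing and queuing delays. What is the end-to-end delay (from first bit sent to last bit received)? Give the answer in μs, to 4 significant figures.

243000 μs

Transmission delay per hop = L/R = 4000/4300000 = 930.233 μs; 3 hops → 2790.7 μs.
Propagation delays (d/s per hop): 161.667, 120000, 120000 μs; sum = 240162 μs.
End-to-end = 243000 μs.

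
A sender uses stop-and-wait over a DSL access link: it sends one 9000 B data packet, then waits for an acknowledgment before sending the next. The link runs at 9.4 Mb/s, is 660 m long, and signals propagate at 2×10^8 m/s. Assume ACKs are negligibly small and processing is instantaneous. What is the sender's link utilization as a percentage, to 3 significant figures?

t_tx = L/R = 72000/9400000 = 0.00765957 s.
t_prop = 660/200000000 = 3.3e-06 s; RTT = 6.6e-06 s.
Cycle = t_tx + RTT = 0.00766617 s.
Utilization = t_tx / cycle = 0.00765957/0.00766617 = 99.9 %.

99.9 %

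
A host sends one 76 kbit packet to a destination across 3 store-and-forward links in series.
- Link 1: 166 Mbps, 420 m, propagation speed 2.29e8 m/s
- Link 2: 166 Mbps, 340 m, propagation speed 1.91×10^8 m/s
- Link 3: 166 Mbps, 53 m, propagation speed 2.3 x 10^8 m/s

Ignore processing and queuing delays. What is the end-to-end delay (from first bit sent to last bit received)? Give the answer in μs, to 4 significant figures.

L = 76000 bits.
Transmission delay per hop = L/R = 76000/166000000 = 457.831 μs; 3 hops → 1373.49 μs.
Propagation delays (d/s per hop): 1.83406, 1.7801, 0.230435 μs; sum = 3.8446 μs.
End-to-end = 1377 μs.

1377 μs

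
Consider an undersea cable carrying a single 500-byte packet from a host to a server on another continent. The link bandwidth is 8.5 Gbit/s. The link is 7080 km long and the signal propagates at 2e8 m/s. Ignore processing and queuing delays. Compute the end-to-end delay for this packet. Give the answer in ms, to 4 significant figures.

35.40 ms

L = 500 × 8 = 4000 bits.
Transmission delay = L/R = 4000 / 8500000000 = 0.000470588 ms.
Propagation delay = d/s = 7080000 m / 200000000 m/s = 35.4 ms.
Total = 35.40 ms.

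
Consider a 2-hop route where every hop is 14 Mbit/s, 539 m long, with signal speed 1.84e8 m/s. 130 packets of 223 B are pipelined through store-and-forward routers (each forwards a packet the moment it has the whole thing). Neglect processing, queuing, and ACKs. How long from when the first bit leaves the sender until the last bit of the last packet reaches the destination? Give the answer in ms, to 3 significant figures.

16.7 ms

Per-hop transmission t_tx = L/R = 1784/14000000 = 0.127429 ms.
Per-hop propagation t_prop = 539/184000000 = 0.00292935 ms.
Pipeline fill: first packet needs 2·t_tx to clear all hops; remaining 129 packets each add one t_tx.
Total = (2+130-1)·t_tx + 2·t_prop = 131·0.127429 + 2·0.00292935 = 16.7 ms.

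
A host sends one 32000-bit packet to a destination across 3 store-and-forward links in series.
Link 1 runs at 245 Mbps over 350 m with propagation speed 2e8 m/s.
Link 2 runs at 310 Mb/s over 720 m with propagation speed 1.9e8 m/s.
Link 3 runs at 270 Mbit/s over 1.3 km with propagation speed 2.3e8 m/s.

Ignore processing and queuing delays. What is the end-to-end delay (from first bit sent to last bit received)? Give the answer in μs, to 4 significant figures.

363.5 μs

Transmission delays (L/R per hop): 130.612, 103.226, 118.519 μs; sum = 352.357 μs.
Propagation delays (d/s per hop): 1.75, 3.78947, 5.65217 μs; sum = 11.1916 μs.
End-to-end = 363.5 μs.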